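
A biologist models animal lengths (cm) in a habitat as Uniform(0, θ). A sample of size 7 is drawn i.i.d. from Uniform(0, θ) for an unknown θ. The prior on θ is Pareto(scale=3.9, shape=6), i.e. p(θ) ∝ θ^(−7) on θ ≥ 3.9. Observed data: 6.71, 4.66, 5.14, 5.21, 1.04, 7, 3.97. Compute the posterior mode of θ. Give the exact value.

The Uniform(0, θ) likelihood is θ^(−n) for θ ≥ max(xᵢ), zero otherwise. Here max(xᵢ) = 7.
Posterior ∝ θ^(−7) · θ^(−7) = θ^(−14) on θ ≥ max(3.9, 7) = 7.
This density is strictly decreasing in θ, so the posterior mode lies at the lower boundary of the support.

θ̂_MAP = 7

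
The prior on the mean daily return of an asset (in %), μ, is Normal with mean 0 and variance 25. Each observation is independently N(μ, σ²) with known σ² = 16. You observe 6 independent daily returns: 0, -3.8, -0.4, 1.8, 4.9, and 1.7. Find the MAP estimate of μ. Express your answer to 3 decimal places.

μ̂_MAP = 0.633

n = 6; x̄ = (0 + (-3.8) + (-0.4) + 1.8 + 4.9 + 1.7)/6 = 4.2/6 = 0.7.
For a Normal prior and Normal likelihood with known variance, the posterior is Normal; its mode equals its mean, the precision-weighted average.
Prior precision 1/σ₀² = 1/25 = 0.04; data precision n/σ² = 6/16 = 0.375.
μ̂ = (0.04·0 + 0.375·0.7) / (0.04 + 0.375) = 0.2625/0.415 = 105/166 ≈ 0.633.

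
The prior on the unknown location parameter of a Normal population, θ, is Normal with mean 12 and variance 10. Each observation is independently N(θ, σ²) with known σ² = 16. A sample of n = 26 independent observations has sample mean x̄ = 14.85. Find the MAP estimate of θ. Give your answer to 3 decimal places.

n = 26, x̄ = 14.85.
For a Normal prior and Normal likelihood with known variance, the posterior is Normal; its mode equals its mean, the precision-weighted average.
Prior precision 1/σ₀² = 1/10 = 0.1; data precision n/σ² = 26/16 = 1.625.
θ̂ = (0.1·12 + 1.625·14.85) / (0.1 + 1.625) = 25.33125/1.725 = 1351/92 ≈ 14.685.

θ̂_MAP = 14.685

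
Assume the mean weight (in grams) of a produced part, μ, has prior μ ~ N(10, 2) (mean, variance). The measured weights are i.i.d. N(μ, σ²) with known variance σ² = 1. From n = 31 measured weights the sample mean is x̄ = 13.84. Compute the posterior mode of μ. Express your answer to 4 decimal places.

n = 31, x̄ = 13.84.
For a Normal prior and Normal likelihood with known variance, the posterior is Normal; its mode equals its mean, the precision-weighted average.
Prior precision 1/σ₀² = 1/2 = 0.5; data precision n/σ² = 31/1 = 31.
μ̂ = (0.5·10 + 31·13.84) / (0.5 + 31) = 434.04/31.5 = 7234/525 ≈ 13.7790.

μ̂_MAP = 13.7790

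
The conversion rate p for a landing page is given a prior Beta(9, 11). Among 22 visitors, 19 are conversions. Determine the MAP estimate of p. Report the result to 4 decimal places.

p̂_MAP = 0.6750

Prior: Beta(9, 11).
Data: 19 successes in 22 trials. The binomial likelihood contributes p^19(1−p)^3, so the posterior is Beta(9+19, 11+3) = Beta(28, 14).
For Beta(a, b) with a, b > 1 the mode is (a−1)/(a+b−2) = 27/40 ≈ 0.6750.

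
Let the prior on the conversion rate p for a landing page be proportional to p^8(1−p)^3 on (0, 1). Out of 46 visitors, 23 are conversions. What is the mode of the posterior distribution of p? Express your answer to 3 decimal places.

The prior density ∝ p^8(1−p)^3 is the kernel of Beta(9, 4).
Data: 23 successes in 46 trials. The binomial likelihood contributes p^23(1−p)^23, so the posterior is Beta(9+23, 4+23) = Beta(32, 27).
For Beta(a, b) with a, b > 1 the mode is (a−1)/(a+b−2) = 31/57 ≈ 0.544.

p̂_MAP = 0.544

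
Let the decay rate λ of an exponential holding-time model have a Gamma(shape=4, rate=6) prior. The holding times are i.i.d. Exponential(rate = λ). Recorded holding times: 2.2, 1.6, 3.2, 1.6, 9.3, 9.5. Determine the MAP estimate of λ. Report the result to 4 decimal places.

The Exponential(rate=λ) likelihood is ∝ λ^n e^(−λΣtᵢ). Here n = 6 and Σtᵢ = 2.2 + 1.6 + 3.2 + 1.6 + 9.3 + 9.5 = 27.4.
Posterior ∝ λ^3e^(−6λ) · λ^6e^(−27.4λ) = λ^9e^(−33.4λ), i.e. Gamma(10, 33.4).
Mode = (a−1)/b = 9/33.4 ≈ 0.2695.

λ̂_MAP = 0.2695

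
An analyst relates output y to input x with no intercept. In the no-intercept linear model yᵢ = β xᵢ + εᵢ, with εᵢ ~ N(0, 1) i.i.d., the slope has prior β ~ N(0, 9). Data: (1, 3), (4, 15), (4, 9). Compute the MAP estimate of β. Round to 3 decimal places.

β̂_MAP = 2.990

log p(β | y) = −Σ(yᵢ − βxᵢ)²/(2·1) − β²/(2·9) + const.
Setting the derivative to zero: Σxᵢ(yᵢ − βxᵢ)/1 − β/9 = 0, so β = Σxᵢyᵢ / (Σxᵢ² + σ²/τ²).
Σxᵢyᵢ = 1·3 + 4·15 + 4·9 = 99; Σxᵢ² = 33; σ²/τ² = 1/9.
β̂_MAP = 99 / (33 + 1/9) = 99/(298/9) = 891/298 ≈ 2.990.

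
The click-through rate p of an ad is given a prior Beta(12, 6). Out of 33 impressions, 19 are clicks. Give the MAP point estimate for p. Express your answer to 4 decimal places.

p̂_MAP = 0.6122

Prior: Beta(12, 6).
Data: 19 successes in 33 trials. The binomial likelihood contributes p^19(1−p)^14, so the posterior is Beta(12+19, 6+14) = Beta(31, 20).
For Beta(a, b) with a, b > 1 the mode is (a−1)/(a+b−2) = 30/49 ≈ 0.6122.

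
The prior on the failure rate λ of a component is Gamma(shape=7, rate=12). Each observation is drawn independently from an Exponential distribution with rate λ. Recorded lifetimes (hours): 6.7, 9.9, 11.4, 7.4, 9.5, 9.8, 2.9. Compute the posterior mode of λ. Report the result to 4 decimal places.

The Exponential(rate=λ) likelihood is ∝ λ^n e^(−λΣtᵢ). Here n = 7 and Σtᵢ = 6.7 + 9.9 + 11.4 + 7.4 + 9.5 + 9.8 + 2.9 = 57.6.
Posterior ∝ λ^6e^(−12λ) · λ^7e^(−57.6λ) = λ^13e^(−69.6λ), i.e. Gamma(14, 69.6).
Mode = (a−1)/b = 13/69.6 ≈ 0.1868.

λ̂_MAP = 0.1868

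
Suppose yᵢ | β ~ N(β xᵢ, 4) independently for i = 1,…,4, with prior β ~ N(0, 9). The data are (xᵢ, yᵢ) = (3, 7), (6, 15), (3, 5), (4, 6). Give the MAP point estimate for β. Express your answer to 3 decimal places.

log p(β | y) = −Σ(yᵢ − βxᵢ)²/(2·4) − β²/(2·9) + const.
Setting the derivative to zero: Σxᵢ(yᵢ − βxᵢ)/4 − β/9 = 0, so β = Σxᵢyᵢ / (Σxᵢ² + σ²/τ²).
Σxᵢyᵢ = 3·7 + 6·15 + 3·5 + 4·6 = 150; Σxᵢ² = 70; σ²/τ² = 4/9.
β̂_MAP = 150 / (70 + 4/9) = 150/(634/9) = 675/317 ≈ 2.129.

β̂_MAP = 2.129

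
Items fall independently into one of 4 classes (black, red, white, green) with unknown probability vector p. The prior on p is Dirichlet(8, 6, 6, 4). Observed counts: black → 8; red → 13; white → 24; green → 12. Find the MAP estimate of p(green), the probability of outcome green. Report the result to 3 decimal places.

MAP estimate of p(green) = 0.195

The posterior is Dirichlet(αᵢ + nᵢ) = Dirichlet(16, 19, 30, 16).
For a Dirichlet(a₁,…,a_K) with all aᵢ > 1, the mode has j-th component (aⱼ − 1)/(Σaᵢ − K).
Here Σaᵢ = 81 and K = 4, so p(green) = (16 − 1)/(81 − 4) = 15/77 ≈ 0.195.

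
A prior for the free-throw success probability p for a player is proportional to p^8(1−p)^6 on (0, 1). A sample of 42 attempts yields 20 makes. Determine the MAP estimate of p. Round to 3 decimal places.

The prior density ∝ p^8(1−p)^6 is the kernel of Beta(9, 7).
Data: 20 successes in 42 trials. The binomial likelihood contributes p^20(1−p)^22, so the posterior is Beta(9+20, 7+22) = Beta(29, 29).
For Beta(a, b) with a, b > 1 the mode is (a−1)/(a+b−2) = 28/56 ≈ 0.500.

p̂_MAP = 0.500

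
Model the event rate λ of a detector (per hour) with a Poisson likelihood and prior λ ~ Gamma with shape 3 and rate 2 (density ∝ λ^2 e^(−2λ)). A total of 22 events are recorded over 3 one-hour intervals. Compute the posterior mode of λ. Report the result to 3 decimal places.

λ̂_MAP = 4.800

Σxᵢ = 22, n = 3.
Posterior ∝ λ^2e^(−2λ) · λ^22e^(−3λ) = λ^24e^(−5λ), i.e. Gamma(shape=25, rate=5).
The mode of a Gamma(a, b) with a ≥ 1 (shape–rate) is (a−1)/b = 24/5 ≈ 4.800.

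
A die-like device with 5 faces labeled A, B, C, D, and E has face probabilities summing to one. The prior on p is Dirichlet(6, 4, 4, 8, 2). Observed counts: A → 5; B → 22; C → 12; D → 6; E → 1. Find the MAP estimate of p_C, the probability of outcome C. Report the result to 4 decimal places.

MAP estimate of p_C = 0.2308

The posterior is Dirichlet(αᵢ + nᵢ) = Dirichlet(11, 26, 16, 14, 3).
For a Dirichlet(a₁,…,a_K) with all aᵢ > 1, the mode has j-th component (aⱼ − 1)/(Σaᵢ − K).
Here Σaᵢ = 70 and K = 5, so p_C = (16 − 1)/(70 − 5) = 15/65 ≈ 0.2308.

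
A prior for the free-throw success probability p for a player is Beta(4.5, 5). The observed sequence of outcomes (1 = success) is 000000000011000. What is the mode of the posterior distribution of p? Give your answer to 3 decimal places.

Prior: Beta(4.5, 5).
Data: 2 successes in 15 trials (from the sequence). The binomial likelihood contributes p^2(1−p)^13, so the posterior is Beta(4.5+2, 5+13) = Beta(6.5, 18).
For Beta(a, b) with a, b > 1 the mode is (a−1)/(a+b−2) = 5.5/22.5 ≈ 0.244.

p̂_MAP = 0.244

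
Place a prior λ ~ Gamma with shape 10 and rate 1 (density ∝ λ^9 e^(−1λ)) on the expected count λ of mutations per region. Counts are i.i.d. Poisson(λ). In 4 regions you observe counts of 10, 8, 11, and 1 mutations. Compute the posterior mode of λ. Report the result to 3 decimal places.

λ̂_MAP = 7.800

Σxᵢ = 10+8+11+1 = 30, with n = 4.
Posterior ∝ λ^9e^(−1λ) · λ^30e^(−4λ) = λ^39e^(−5λ), i.e. Gamma(shape=40, rate=5).
The mode of a Gamma(a, b) with a ≥ 1 (shape–rate) is (a−1)/b = 39/5 ≈ 7.800.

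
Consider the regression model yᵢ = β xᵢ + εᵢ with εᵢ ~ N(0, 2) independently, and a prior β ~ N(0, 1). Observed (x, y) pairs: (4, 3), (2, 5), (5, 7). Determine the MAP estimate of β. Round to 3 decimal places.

log p(β | y) = −Σ(yᵢ − βxᵢ)²/(2·2) − β²/(2·1) + const.
Setting the derivative to zero: Σxᵢ(yᵢ − βxᵢ)/2 − β/1 = 0, so β = Σxᵢyᵢ / (Σxᵢ² + σ²/τ²).
Σxᵢyᵢ = 4·3 + 2·5 + 5·7 = 57; Σxᵢ² = 45; σ²/τ² = 2.
β̂_MAP = 57 / (45 + 2) = 57/47 ≈ 1.213.

β̂_MAP = 1.213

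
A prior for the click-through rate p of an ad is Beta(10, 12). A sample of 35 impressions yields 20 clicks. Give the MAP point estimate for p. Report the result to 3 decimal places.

p̂_MAP = 0.527

Prior: Beta(10, 12).
Data: 20 successes in 35 trials. The binomial likelihood contributes p^20(1−p)^15, so the posterior is Beta(10+20, 12+15) = Beta(30, 27).
For Beta(a, b) with a, b > 1 the mode is (a−1)/(a+b−2) = 29/55 ≈ 0.527.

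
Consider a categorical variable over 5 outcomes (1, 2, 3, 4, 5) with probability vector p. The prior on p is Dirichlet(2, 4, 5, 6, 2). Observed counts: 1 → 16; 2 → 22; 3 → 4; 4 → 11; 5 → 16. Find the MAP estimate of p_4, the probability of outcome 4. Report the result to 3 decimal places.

The posterior is Dirichlet(αᵢ + nᵢ) = Dirichlet(18, 26, 9, 17, 18).
For a Dirichlet(a₁,…,a_K) with all aᵢ > 1, the mode has j-th component (aⱼ − 1)/(Σaᵢ − K).
Here Σaᵢ = 88 and K = 5, so p_4 = (17 − 1)/(88 − 5) = 16/83 ≈ 0.193.

MAP estimate: 0.193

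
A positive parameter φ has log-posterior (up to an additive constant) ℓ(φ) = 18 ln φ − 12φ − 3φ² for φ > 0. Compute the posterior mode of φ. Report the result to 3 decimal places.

ℓ'(φ) = 18/φ − 12 − 6φ. Setting this to zero and multiplying by φ: 6φ² + 12φ − 18 = 0.
φ = (−12 + √(12² + 4·6·18)) / (2·6) = (−12 + √576) / 12 = (−12 + 24)/12 = 1.
ℓ''(φ) = −18/φ² − 6 < 0, confirming a maximum.

φ̂_MAP = 1.000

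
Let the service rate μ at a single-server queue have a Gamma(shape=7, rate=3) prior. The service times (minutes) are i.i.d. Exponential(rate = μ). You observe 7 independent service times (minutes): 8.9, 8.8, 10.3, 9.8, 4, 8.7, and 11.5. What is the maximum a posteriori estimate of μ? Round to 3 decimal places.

The Exponential(rate=μ) likelihood is ∝ μ^n e^(−μΣtᵢ). Here n = 7 and Σtᵢ = 8.9 + 8.8 + 10.3 + 9.8 + 4 + 8.7 + 11.5 = 62.
Posterior ∝ μ^6e^(−3μ) · μ^7e^(−62μ) = μ^13e^(−65μ), i.e. Gamma(14, 65).
Mode = (a−1)/b = 13/65 ≈ 0.200.

μ̂_MAP = 0.200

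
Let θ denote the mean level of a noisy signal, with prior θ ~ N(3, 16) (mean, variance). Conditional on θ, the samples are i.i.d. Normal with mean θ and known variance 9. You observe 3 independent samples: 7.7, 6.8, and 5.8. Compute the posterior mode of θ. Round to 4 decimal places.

θ̂_MAP = 6.1719

n = 3; x̄ = (7.7 + 6.8 + 5.8)/3 = 20.3/3 = 203/30 ≈ 6.7667.
For a Normal prior and Normal likelihood with known variance, the posterior is Normal; its mode equals its mean, the precision-weighted average.
Prior precision 1/σ₀² = 1/16 = 0.0625; data precision n/σ² = 3/9 = 1/3.
θ̂ = (0.0625·3 + (1/3)·(203/30)) / (0.0625 + 1/3) = (1759/720)/(19/48) = 1759/285 ≈ 6.1719.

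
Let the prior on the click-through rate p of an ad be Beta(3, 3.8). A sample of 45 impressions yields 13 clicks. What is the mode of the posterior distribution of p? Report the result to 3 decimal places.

p̂_MAP = 0.301

Prior: Beta(3, 3.8).
Data: 13 successes in 45 trials. The binomial likelihood contributes p^13(1−p)^32, so the posterior is Beta(3+13, 3.8+32) = Beta(16, 35.8).
For Beta(a, b) with a, b > 1 the mode is (a−1)/(a+b−2) = 15/49.8 ≈ 0.301.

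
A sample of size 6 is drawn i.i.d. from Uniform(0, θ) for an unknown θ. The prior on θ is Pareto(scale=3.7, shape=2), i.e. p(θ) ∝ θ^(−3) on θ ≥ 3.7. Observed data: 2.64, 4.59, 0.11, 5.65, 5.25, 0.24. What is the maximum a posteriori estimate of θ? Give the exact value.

The Uniform(0, θ) likelihood is θ^(−n) for θ ≥ max(xᵢ), zero otherwise. Here max(xᵢ) = 5.65.
Posterior ∝ θ^(−3) · θ^(−6) = θ^(−9) on θ ≥ max(3.7, 5.65) = 5.65.
This density is strictly decreasing in θ, so the posterior mode lies at the lower boundary of the support.

θ̂_MAP = 5.65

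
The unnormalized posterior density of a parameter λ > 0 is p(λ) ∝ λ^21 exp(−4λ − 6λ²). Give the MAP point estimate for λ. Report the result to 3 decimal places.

ℓ'(λ) = 21/λ − 4 − 12λ. Setting this to zero and multiplying by λ: 12λ² + 4λ − 21 = 0.
λ = (−4 + √(4² + 4·12·21)) / (2·12) = (−4 + √1024) / 24 = (−4 + 32)/24 = 7/6.
ℓ''(λ) = −21/λ² − 12 < 0, confirming a maximum.

λ̂_MAP = 1.167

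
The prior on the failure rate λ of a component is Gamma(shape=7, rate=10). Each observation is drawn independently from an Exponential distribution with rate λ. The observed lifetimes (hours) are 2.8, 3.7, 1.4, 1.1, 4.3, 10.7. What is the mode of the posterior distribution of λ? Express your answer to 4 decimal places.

λ̂_MAP = 0.3529

The Exponential(rate=λ) likelihood is ∝ λ^n e^(−λΣtᵢ). Here n = 6 and Σtᵢ = 2.8 + 3.7 + 1.4 + 1.1 + 4.3 + 10.7 = 24.
Posterior ∝ λ^6e^(−10λ) · λ^6e^(−24λ) = λ^12e^(−34λ), i.e. Gamma(13, 34).
Mode = (a−1)/b = 12/34 ≈ 0.3529.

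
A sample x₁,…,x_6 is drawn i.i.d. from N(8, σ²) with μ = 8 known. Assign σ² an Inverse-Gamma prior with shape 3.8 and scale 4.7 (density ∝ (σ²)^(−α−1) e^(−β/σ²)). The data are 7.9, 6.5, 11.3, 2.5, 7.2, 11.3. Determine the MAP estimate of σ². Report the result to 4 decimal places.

Sum of squared deviations about the known mean: SS = (7.9−8)² + (6.5−8)² + (11.3−8)² + (2.5−8)² + (7.2−8)² + (11.3−8)² = 54.93.
The Normal likelihood contributes (σ²)^(−n/2) exp(−SS/(2σ²)), so the posterior is Inverse-Gamma(α + n/2, β + SS/2) = Inverse-Gamma(6.8, 32.165).
The mode of Inverse-Gamma(a, b) is b/(a+1) = 32.165/7.8 ≈ 4.1237.

σ̂²_MAP = 4.1237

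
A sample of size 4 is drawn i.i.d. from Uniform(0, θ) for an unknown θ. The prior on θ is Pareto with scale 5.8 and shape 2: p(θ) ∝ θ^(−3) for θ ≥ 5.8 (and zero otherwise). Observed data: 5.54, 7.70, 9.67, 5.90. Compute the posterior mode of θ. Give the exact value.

The Uniform(0, θ) likelihood is θ^(−n) for θ ≥ max(xᵢ), zero otherwise. Here max(xᵢ) = 9.67.
Posterior ∝ θ^(−3) · θ^(−4) = θ^(−7) on θ ≥ max(5.8, 9.67) = 9.67.
This density is strictly decreasing in θ, so the posterior mode lies at the lower boundary of the support.

θ̂_MAP = 9.67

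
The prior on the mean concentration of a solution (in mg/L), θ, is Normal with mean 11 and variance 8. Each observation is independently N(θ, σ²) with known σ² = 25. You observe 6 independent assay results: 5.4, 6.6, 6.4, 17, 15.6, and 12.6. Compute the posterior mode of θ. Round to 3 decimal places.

n = 6; x̄ = (5.4 + 6.6 + 6.4 + 17 + 15.6 + 12.6)/6 = 63.6/6 = 10.6.
For a Normal prior and Normal likelihood with known variance, the posterior is Normal; its mode equals its mean, the precision-weighted average.
Prior precision 1/σ₀² = 1/8 = 0.125; data precision n/σ² = 6/25 = 0.24.
θ̂ = (0.125·11 + 0.24·10.6) / (0.125 + 0.24) = 3.919/0.365 = 3919/365 ≈ 10.737.

θ̂_MAP = 10.737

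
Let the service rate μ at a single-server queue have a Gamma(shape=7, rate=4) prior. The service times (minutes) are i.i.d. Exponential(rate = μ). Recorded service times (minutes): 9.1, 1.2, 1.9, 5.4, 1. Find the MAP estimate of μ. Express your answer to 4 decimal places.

μ̂_MAP = 0.4867

The Exponential(rate=μ) likelihood is ∝ μ^n e^(−μΣtᵢ). Here n = 5 and Σtᵢ = 9.1 + 1.2 + 1.9 + 5.4 + 1 = 18.6.
Posterior ∝ μ^6e^(−4μ) · μ^5e^(−18.6μ) = μ^11e^(−22.6μ), i.e. Gamma(12, 22.6).
Mode = (a−1)/b = 11/22.6 ≈ 0.4867.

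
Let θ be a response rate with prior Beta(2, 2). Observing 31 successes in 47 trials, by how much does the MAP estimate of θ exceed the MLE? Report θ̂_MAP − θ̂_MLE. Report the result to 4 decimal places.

Posterior is Beta(33, 18); MAP = (33−1)/(51−2) = 32/49 ≈ 0.65306.
MLE ignores the prior: θ̂_MLE = k/n = 31/47 ≈ 0.65957.
Difference = 32/49 − 31/47 = -15/2303 ≈ -0.0065.

MAP − MLE = -0.0065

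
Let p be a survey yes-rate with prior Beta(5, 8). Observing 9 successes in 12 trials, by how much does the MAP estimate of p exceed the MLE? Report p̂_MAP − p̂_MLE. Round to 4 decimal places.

MAP − MLE = -0.1848

Posterior is Beta(14, 11); MAP = (14−1)/(25−2) = 13/23 ≈ 0.56522.
MLE ignores the prior: p̂_MLE = k/n = 9/12 ≈ 0.75000.
Difference = 13/23 − 9/12 = -17/92 ≈ -0.1848.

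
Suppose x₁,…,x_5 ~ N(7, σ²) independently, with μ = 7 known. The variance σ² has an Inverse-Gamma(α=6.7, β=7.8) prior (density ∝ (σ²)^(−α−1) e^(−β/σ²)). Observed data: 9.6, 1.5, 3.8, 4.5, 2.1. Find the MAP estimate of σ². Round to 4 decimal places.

σ̂²_MAP = 4.5642

Sum of squared deviations about the known mean: SS = (9.6−7)² + (1.5−7)² + (3.8−7)² + (4.5−7)² + (2.1−7)² = 77.51.
The Normal likelihood contributes (σ²)^(−n/2) exp(−SS/(2σ²)), so the posterior is Inverse-Gamma(α + n/2, β + SS/2) = Inverse-Gamma(9.2, 46.555).
The mode of Inverse-Gamma(a, b) is b/(a+1) = 46.555/10.2 ≈ 4.5642.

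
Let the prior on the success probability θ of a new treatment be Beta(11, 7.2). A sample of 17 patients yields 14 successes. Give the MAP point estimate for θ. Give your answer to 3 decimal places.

θ̂_MAP = 0.723

Prior: Beta(11, 7.2).
Data: 14 successes in 17 trials. The binomial likelihood contributes θ^14(1−θ)^3, so the posterior is Beta(11+14, 7.2+3) = Beta(25, 10.2).
For Beta(a, b) with a, b > 1 the mode is (a−1)/(a+b−2) = 24/33.2 ≈ 0.723.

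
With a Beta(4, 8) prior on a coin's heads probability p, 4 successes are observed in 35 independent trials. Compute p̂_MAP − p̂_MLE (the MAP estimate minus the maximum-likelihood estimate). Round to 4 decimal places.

MAP − MLE = 0.0413

Posterior is Beta(8, 39); MAP = (8−1)/(47−2) = 7/45 ≈ 0.15556.
MLE ignores the prior: p̂_MLE = k/n = 4/35 ≈ 0.11429.
Difference = 7/45 − 4/35 = 13/315 ≈ 0.0413.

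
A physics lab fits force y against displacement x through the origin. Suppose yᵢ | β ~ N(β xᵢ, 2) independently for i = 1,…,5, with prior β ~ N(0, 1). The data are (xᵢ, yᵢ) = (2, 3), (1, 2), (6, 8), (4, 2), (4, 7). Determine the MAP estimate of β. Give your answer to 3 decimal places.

log p(β | y) = −Σ(yᵢ − βxᵢ)²/(2·2) − β²/(2·1) + const.
Setting the derivative to zero: Σxᵢ(yᵢ − βxᵢ)/2 − β/1 = 0, so β = Σxᵢyᵢ / (Σxᵢ² + σ²/τ²).
Σxᵢyᵢ = 2·3 + 1·2 + 6·8 + 4·2 + 4·7 = 92; Σxᵢ² = 73; σ²/τ² = 2.
β̂_MAP = 92 / (73 + 2) = 92/75 ≈ 1.227.

β̂_MAP = 1.227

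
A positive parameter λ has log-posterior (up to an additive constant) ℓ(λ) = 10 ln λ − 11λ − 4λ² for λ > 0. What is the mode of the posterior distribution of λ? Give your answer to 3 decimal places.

ℓ'(λ) = 10/λ − 11 − 8λ. Setting this to zero and multiplying by λ: 8λ² + 11λ − 10 = 0.
λ = (−11 + √(11² + 4·8·10)) / (2·8) = (−11 + √441) / 16 = (−11 + 21)/16 = 5/8.
ℓ''(λ) = −10/λ² − 8 < 0, confirming a maximum.

λ̂_MAP = 0.625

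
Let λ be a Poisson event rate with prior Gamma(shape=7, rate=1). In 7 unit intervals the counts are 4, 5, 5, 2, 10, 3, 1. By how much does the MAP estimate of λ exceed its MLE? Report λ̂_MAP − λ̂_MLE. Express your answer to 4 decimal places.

Σxᵢ = 30. Posterior is Gamma(37, 8); MAP = (37−1)/8 = 36/8 ≈ 4.50000.
MLE = x̄ = 30/7 ≈ 4.28571.
Difference = 36/8 − 30/7 = 3/14 ≈ 0.2143.

MAP − MLE = 0.2143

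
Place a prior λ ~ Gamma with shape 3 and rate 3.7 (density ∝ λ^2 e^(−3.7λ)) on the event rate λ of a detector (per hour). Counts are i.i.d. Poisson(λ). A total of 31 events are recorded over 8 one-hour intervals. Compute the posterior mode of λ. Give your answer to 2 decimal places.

Σxᵢ = 31, n = 8.
Posterior ∝ λ^2e^(−3.7λ) · λ^31e^(−8λ) = λ^33e^(−11.7λ), i.e. Gamma(shape=34, rate=11.7).
The mode of a Gamma(a, b) with a ≥ 1 (shape–rate) is (a−1)/b = 33/11.7 ≈ 2.82.

λ̂_MAP = 2.82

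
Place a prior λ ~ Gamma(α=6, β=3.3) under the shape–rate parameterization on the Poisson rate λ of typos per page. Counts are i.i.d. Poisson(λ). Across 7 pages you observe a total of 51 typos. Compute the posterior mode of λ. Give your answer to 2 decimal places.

λ̂_MAP = 5.44

Σxᵢ = 51, n = 7.
Posterior ∝ λ^5e^(−3.3λ) · λ^51e^(−7λ) = λ^56e^(−10.3λ), i.e. Gamma(shape=57, rate=10.3).
The mode of a Gamma(a, b) with a ≥ 1 (shape–rate) is (a−1)/b = 56/10.3 ≈ 5.44.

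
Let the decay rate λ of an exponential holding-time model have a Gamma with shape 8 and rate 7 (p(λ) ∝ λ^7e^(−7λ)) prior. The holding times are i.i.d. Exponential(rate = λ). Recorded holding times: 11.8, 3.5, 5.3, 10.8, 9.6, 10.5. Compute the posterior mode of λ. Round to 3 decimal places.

λ̂_MAP = 0.222

The Exponential(rate=λ) likelihood is ∝ λ^n e^(−λΣtᵢ). Here n = 6 and Σtᵢ = 11.8 + 3.5 + 5.3 + 10.8 + 9.6 + 10.5 = 51.5.
Posterior ∝ λ^7e^(−7λ) · λ^6e^(−51.5λ) = λ^13e^(−58.5λ), i.e. Gamma(14, 58.5).
Mode = (a−1)/b = 13/58.5 ≈ 0.222.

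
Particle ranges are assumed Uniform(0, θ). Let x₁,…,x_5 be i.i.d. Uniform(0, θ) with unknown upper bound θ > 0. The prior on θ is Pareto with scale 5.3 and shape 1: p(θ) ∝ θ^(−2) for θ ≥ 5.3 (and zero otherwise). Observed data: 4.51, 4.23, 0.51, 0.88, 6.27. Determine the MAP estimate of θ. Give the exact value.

The Uniform(0, θ) likelihood is θ^(−n) for θ ≥ max(xᵢ), zero otherwise. Here max(xᵢ) = 6.27.
Posterior ∝ θ^(−2) · θ^(−5) = θ^(−7) on θ ≥ max(5.3, 6.27) = 6.27.
This density is strictly decreasing in θ, so the posterior mode lies at the lower boundary of the support.

θ̂_MAP = 6.27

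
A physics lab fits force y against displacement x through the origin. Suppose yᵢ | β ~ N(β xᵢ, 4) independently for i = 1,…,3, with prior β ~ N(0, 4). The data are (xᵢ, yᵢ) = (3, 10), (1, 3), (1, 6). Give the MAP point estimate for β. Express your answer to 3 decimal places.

log p(β | y) = −Σ(yᵢ − βxᵢ)²/(2·4) − β²/(2·4) + const.
Setting the derivative to zero: Σxᵢ(yᵢ − βxᵢ)/4 − β/4 = 0, so β = Σxᵢyᵢ / (Σxᵢ² + σ²/τ²).
Σxᵢyᵢ = 3·10 + 1·3 + 1·6 = 39; Σxᵢ² = 11; σ²/τ² = 1.
β̂_MAP = 39 / (11 + 1) = 39/12 ≈ 3.250.

β̂_MAP = 3.250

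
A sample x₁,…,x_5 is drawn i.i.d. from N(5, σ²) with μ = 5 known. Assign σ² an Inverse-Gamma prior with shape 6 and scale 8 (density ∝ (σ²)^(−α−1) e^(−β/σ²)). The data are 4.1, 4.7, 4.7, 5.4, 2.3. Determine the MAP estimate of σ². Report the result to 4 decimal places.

σ̂²_MAP = 1.2863

Sum of squared deviations about the known mean: SS = (4.1−5)² + (4.7−5)² + (4.7−5)² + (5.4−5)² + (2.3−5)² = 8.44.
The Normal likelihood contributes (σ²)^(−n/2) exp(−SS/(2σ²)), so the posterior is Inverse-Gamma(α + n/2, β + SS/2) = Inverse-Gamma(8.5, 12.22).
The mode of Inverse-Gamma(a, b) is b/(a+1) = 12.22/9.5 ≈ 1.2863.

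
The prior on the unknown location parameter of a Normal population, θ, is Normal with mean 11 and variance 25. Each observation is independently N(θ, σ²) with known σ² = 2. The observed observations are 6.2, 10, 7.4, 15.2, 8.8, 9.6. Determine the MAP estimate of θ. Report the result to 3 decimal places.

θ̂_MAP = 9.553

n = 6; x̄ = (6.2 + 10 + 7.4 + 15.2 + 8.8 + 9.6)/6 = 57.2/6 = 143/15 ≈ 9.5333.
For a Normal prior and Normal likelihood with known variance, the posterior is Normal; its mode equals its mean, the precision-weighted average.
Prior precision 1/σ₀² = 1/25 = 0.04; data precision n/σ² = 6/2 = 3.
θ̂ = (0.04·11 + 3·(143/15)) / (0.04 + 3) = 29.04/3.04 = 363/38 ≈ 9.553.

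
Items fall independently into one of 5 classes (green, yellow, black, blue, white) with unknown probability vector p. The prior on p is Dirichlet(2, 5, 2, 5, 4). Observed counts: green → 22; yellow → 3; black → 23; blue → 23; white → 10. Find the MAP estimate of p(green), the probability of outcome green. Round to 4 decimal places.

MAP estimate of p(green) = 0.2447

The posterior is Dirichlet(αᵢ + nᵢ) = Dirichlet(24, 8, 25, 28, 14).
For a Dirichlet(a₁,…,a_K) with all aᵢ > 1, the mode has j-th component (aⱼ − 1)/(Σaᵢ − K).
Here Σaᵢ = 99 and K = 5, so p(green) = (24 − 1)/(99 − 5) = 23/94 ≈ 0.2447.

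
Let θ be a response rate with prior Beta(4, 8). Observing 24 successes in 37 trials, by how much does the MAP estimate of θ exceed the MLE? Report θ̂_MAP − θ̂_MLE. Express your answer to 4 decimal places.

MAP − MLE = -0.0742

Posterior is Beta(28, 21); MAP = (28−1)/(49−2) = 27/47 ≈ 0.57447.
MLE ignores the prior: θ̂_MLE = k/n = 24/37 ≈ 0.64865.
Difference = 27/47 − 24/37 = -129/1739 ≈ -0.0742.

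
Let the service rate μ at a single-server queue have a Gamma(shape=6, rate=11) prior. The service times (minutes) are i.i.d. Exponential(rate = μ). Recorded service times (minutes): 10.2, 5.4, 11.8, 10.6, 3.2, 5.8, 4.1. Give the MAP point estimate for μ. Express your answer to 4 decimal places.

μ̂_MAP = 0.1932

The Exponential(rate=μ) likelihood is ∝ μ^n e^(−μΣtᵢ). Here n = 7 and Σtᵢ = 10.2 + 5.4 + 11.8 + 10.6 + 3.2 + 5.8 + 4.1 = 51.1.
Posterior ∝ μ^5e^(−11μ) · μ^7e^(−51.1μ) = μ^12e^(−62.1μ), i.e. Gamma(13, 62.1).
Mode = (a−1)/b = 12/62.1 ≈ 0.1932.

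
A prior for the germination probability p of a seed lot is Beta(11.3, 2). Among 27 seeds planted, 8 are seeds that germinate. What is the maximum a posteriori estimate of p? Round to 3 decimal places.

p̂_MAP = 0.478

Prior: Beta(11.3, 2).
Data: 8 successes in 27 trials. The binomial likelihood contributes p^8(1−p)^19, so the posterior is Beta(11.3+8, 2+19) = Beta(19.3, 21).
For Beta(a, b) with a, b > 1 the mode is (a−1)/(a+b−2) = 18.3/38.3 ≈ 0.478.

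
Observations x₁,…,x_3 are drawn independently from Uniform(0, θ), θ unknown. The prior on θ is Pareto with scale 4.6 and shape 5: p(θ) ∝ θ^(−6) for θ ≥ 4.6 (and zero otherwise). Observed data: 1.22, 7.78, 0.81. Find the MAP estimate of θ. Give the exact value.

θ̂_MAP = 7.78

The Uniform(0, θ) likelihood is θ^(−n) for θ ≥ max(xᵢ), zero otherwise. Here max(xᵢ) = 7.78.
Posterior ∝ θ^(−6) · θ^(−3) = θ^(−9) on θ ≥ max(4.6, 7.78) = 7.78.
This density is strictly decreasing in θ, so the posterior mode lies at the lower boundary of the support.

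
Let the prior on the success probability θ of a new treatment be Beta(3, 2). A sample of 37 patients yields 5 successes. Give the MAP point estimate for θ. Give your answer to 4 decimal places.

Prior: Beta(3, 2).
Data: 5 successes in 37 trials. The binomial likelihood contributes θ^5(1−θ)^32, so the posterior is Beta(3+5, 2+32) = Beta(8, 34).
For Beta(a, b) with a, b > 1 the mode is (a−1)/(a+b−2) = 7/40 ≈ 0.1750.

θ̂_MAP = 0.1750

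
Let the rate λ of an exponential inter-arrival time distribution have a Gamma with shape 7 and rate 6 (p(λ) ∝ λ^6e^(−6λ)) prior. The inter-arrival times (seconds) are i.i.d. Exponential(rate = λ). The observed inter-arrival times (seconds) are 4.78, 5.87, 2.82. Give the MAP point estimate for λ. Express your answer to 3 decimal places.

The Exponential(rate=λ) likelihood is ∝ λ^n e^(−λΣtᵢ). Here n = 3 and Σtᵢ = 4.78 + 5.87 + 2.82 = 13.47.
Posterior ∝ λ^6e^(−6λ) · λ^3e^(−13.47λ) = λ^9e^(−19.47λ), i.e. Gamma(10, 19.47).
Mode = (a−1)/b = 9/19.47 ≈ 0.462.

λ̂_MAP = 0.462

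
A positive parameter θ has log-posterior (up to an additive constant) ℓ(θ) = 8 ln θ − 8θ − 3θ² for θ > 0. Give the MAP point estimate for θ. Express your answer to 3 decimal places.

θ̂_MAP = 0.667

ℓ'(θ) = 8/θ − 8 − 6θ. Setting this to zero and multiplying by θ: 6θ² + 8θ − 8 = 0.
θ = (−8 + √(8² + 4·6·8)) / (2·6) = (−8 + √256) / 12 = (−8 + 16)/12 = 2/3.
ℓ''(θ) = −8/θ² − 6 < 0, confirming a maximum.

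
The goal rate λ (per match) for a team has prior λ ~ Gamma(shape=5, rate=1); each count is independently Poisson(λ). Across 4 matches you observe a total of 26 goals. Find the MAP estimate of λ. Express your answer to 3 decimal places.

λ̂_MAP = 6.000

Σxᵢ = 26, n = 4.
Posterior ∝ λ^4e^(−1λ) · λ^26e^(−4λ) = λ^30e^(−5λ), i.e. Gamma(shape=31, rate=5).
The mode of a Gamma(a, b) with a ≥ 1 (shape–rate) is (a−1)/b = 30/5 ≈ 6.000.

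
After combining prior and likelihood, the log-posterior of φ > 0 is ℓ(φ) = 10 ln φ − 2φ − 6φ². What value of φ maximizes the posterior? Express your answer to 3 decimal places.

ℓ'(φ) = 10/φ − 2 − 12φ. Setting this to zero and multiplying by φ: 12φ² + 2φ − 10 = 0.
φ = (−2 + √(2² + 4·12·10)) / (2·12) = (−2 + √484) / 24 = (−2 + 22)/24 = 5/6.
ℓ''(φ) = −10/φ² − 12 < 0, confirming a maximum.

φ̂_MAP = 0.833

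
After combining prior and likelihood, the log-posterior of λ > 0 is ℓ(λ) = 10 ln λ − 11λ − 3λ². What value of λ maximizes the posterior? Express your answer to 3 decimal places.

ℓ'(λ) = 10/λ − 11 − 6λ. Setting this to zero and multiplying by λ: 6λ² + 11λ − 10 = 0.
λ = (−11 + √(11² + 4·6·10)) / (2·6) = (−11 + √361) / 12 = (−11 + 19)/12 = 2/3.
ℓ''(λ) = −10/λ² − 6 < 0, confirming a maximum.

λ̂_MAP = 0.667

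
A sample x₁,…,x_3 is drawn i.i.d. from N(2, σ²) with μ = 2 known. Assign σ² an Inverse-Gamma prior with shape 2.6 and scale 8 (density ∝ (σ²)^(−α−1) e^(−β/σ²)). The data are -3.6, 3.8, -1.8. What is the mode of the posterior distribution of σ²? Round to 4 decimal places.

Sum of squared deviations about the known mean: SS = (-3.6−2)² + (3.8−2)² + (-1.8−2)² = 49.04.
The Normal likelihood contributes (σ²)^(−n/2) exp(−SS/(2σ²)), so the posterior is Inverse-Gamma(α + n/2, β + SS/2) = Inverse-Gamma(4.1, 32.52).
The mode of Inverse-Gamma(a, b) is b/(a+1) = 32.52/5.1 ≈ 6.3765.

σ̂²_MAP = 6.3765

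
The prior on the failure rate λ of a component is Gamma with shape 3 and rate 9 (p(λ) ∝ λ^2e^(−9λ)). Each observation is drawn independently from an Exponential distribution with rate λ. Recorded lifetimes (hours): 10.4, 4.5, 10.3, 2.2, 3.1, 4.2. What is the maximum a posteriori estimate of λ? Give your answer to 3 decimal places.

The Exponential(rate=λ) likelihood is ∝ λ^n e^(−λΣtᵢ). Here n = 6 and Σtᵢ = 10.4 + 4.5 + 10.3 + 2.2 + 3.1 + 4.2 = 34.7.
Posterior ∝ λ^2e^(−9λ) · λ^6e^(−34.7λ) = λ^8e^(−43.7λ), i.e. Gamma(9, 43.7).
Mode = (a−1)/b = 8/43.7 ≈ 0.183.

λ̂_MAP = 0.183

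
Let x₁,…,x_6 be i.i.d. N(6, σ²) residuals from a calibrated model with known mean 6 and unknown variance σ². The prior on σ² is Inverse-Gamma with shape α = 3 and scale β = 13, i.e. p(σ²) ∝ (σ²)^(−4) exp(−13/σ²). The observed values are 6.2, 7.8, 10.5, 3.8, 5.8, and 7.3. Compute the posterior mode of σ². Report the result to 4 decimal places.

σ̂²_MAP = 4.0071

Sum of squared deviations about the known mean: SS = (6.2−6)² + (7.8−6)² + (10.5−6)² + (3.8−6)² + (5.8−6)² + (7.3−6)² = 30.1.
The Normal likelihood contributes (σ²)^(−n/2) exp(−SS/(2σ²)), so the posterior is Inverse-Gamma(α + n/2, β + SS/2) = Inverse-Gamma(6, 28.05).
The mode of Inverse-Gamma(a, b) is b/(a+1) = 28.05/7 ≈ 4.0071.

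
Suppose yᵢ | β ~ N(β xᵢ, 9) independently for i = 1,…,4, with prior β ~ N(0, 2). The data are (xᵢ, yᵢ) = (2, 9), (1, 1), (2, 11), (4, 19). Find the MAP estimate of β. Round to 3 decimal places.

log p(β | y) = −Σ(yᵢ − βxᵢ)²/(2·9) − β²/(2·2) + const.
Setting the derivative to zero: Σxᵢ(yᵢ − βxᵢ)/9 − β/2 = 0, so β = Σxᵢyᵢ / (Σxᵢ² + σ²/τ²).
Σxᵢyᵢ = 2·9 + 1·1 + 2·11 + 4·19 = 117; Σxᵢ² = 25; σ²/τ² = 4.5.
β̂_MAP = 117 / (25 + 4.5) = 117/29.5 ≈ 3.966.

β̂_MAP = 3.966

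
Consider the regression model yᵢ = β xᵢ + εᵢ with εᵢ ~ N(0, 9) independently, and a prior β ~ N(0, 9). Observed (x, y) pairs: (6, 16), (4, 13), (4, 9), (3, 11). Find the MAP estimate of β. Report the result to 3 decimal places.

β̂_MAP = 2.782

log p(β | y) = −Σ(yᵢ − βxᵢ)²/(2·9) − β²/(2·9) + const.
Setting the derivative to zero: Σxᵢ(yᵢ − βxᵢ)/9 − β/9 = 0, so β = Σxᵢyᵢ / (Σxᵢ² + σ²/τ²).
Σxᵢyᵢ = 6·16 + 4·13 + 4·9 + 3·11 = 217; Σxᵢ² = 77; σ²/τ² = 1.
β̂_MAP = 217 / (77 + 1) = 217/78 ≈ 2.782.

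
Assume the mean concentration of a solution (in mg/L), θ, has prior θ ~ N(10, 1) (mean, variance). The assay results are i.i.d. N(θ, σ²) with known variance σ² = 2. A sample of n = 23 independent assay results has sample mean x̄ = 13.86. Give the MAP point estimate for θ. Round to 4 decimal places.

n = 23, x̄ = 13.86.
For a Normal prior and Normal likelihood with known variance, the posterior is Normal; its mode equals its mean, the precision-weighted average.
Prior precision 1/σ₀² = 1/1 = 1; data precision n/σ² = 23/2 = 11.5.
θ̂ = (1·10 + 11.5·13.86) / (1 + 11.5) = 169.39/12.5 = 13.5512.

θ̂_MAP = 13.5512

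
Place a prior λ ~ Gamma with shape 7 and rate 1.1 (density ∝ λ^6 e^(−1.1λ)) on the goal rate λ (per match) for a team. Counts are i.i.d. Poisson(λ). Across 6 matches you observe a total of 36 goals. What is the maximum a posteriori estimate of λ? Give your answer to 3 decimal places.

Σxᵢ = 36, n = 6.
Posterior ∝ λ^6e^(−1.1λ) · λ^36e^(−6λ) = λ^42e^(−7.1λ), i.e. Gamma(shape=43, rate=7.1).
The mode of a Gamma(a, b) with a ≥ 1 (shape–rate) is (a−1)/b = 42/7.1 ≈ 5.915.

λ̂_MAP = 5.915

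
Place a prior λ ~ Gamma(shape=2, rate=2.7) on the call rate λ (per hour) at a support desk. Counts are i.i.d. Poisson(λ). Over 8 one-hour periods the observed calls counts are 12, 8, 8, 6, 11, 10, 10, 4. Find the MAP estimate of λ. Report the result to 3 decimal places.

Σxᵢ = 12+8+8+6+11+10+10+4 = 69, with n = 8.
Posterior ∝ λe^(−2.7λ) · λ^69e^(−8λ) = λ^70e^(−10.7λ), i.e. Gamma(shape=71, rate=10.7).
The mode of a Gamma(a, b) with a ≥ 1 (shape–rate) is (a−1)/b = 70/10.7 ≈ 6.542.

λ̂_MAP = 6.542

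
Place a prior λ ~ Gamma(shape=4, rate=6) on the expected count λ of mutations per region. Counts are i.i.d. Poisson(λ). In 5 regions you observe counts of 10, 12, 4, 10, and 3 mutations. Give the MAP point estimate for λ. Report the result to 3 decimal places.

Σxᵢ = 10+12+4+10+3 = 39, with n = 5.
Posterior ∝ λ^3e^(−6λ) · λ^39e^(−5λ) = λ^42e^(−11λ), i.e. Gamma(shape=43, rate=11).
The mode of a Gamma(a, b) with a ≥ 1 (shape–rate) is (a−1)/b = 42/11 ≈ 3.818.

λ̂_MAP = 3.818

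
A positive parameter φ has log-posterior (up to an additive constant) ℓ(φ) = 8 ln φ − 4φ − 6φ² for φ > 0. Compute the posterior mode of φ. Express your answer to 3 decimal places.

φ̂_MAP = 0.667

ℓ'(φ) = 8/φ − 4 − 12φ. Setting this to zero and multiplying by φ: 12φ² + 4φ − 8 = 0.
φ = (−4 + √(4² + 4·12·8)) / (2·12) = (−4 + √400) / 24 = (−4 + 20)/24 = 2/3.
ℓ''(φ) = −8/φ² − 12 < 0, confirming a maximum.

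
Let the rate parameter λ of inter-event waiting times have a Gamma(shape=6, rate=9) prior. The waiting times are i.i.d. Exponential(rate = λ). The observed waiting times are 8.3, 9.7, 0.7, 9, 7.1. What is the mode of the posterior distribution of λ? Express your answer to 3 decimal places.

λ̂_MAP = 0.228

The Exponential(rate=λ) likelihood is ∝ λ^n e^(−λΣtᵢ). Here n = 5 and Σtᵢ = 8.3 + 9.7 + 0.7 + 9 + 7.1 = 34.8.
Posterior ∝ λ^5e^(−9λ) · λ^5e^(−34.8λ) = λ^10e^(−43.8λ), i.e. Gamma(11, 43.8).
Mode = (a−1)/b = 10/43.8 ≈ 0.228.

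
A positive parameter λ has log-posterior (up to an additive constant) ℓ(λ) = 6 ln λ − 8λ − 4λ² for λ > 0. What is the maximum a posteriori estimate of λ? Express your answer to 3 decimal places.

λ̂_MAP = 0.500

ℓ'(λ) = 6/λ − 8 − 8λ. Setting this to zero and multiplying by λ: 8λ² + 8λ − 6 = 0.
λ = (−8 + √(8² + 4·8·6)) / (2·8) = (−8 + √256) / 16 = (−8 + 16)/16 = 1/2.
ℓ''(λ) = −6/λ² − 8 < 0, confirming a maximum.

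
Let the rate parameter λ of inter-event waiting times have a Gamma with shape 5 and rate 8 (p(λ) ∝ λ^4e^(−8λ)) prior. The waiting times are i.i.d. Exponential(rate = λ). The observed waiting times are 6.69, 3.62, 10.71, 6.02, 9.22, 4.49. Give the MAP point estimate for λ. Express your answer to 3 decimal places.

The Exponential(rate=λ) likelihood is ∝ λ^n e^(−λΣtᵢ). Here n = 6 and Σtᵢ = 6.69 + 3.62 + 10.71 + 6.02 + 9.22 + 4.49 = 40.75.
Posterior ∝ λ^4e^(−8λ) · λ^6e^(−40.75λ) = λ^10e^(−48.75λ), i.e. Gamma(11, 48.75).
Mode = (a−1)/b = 10/48.75 ≈ 0.205.

λ̂_MAP = 0.205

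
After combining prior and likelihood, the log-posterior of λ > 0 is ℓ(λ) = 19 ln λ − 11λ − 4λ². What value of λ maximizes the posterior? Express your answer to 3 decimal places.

λ̂_MAP = 1.000

ℓ'(λ) = 19/λ − 11 − 8λ. Setting this to zero and multiplying by λ: 8λ² + 11λ − 19 = 0.
λ = (−11 + √(11² + 4·8·19)) / (2·8) = (−11 + √729) / 16 = (−11 + 27)/16 = 1.
ℓ''(λ) = −19/λ² − 8 < 0, confirming a maximum.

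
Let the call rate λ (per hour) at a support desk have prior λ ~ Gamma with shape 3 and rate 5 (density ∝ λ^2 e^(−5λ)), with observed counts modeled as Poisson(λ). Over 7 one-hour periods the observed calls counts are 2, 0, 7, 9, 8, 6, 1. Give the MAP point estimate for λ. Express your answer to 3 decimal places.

λ̂_MAP = 2.917

Σxᵢ = 2+0+7+9+8+6+1 = 33, with n = 7.
Posterior ∝ λ^2e^(−5λ) · λ^33e^(−7λ) = λ^35e^(−12λ), i.e. Gamma(shape=36, rate=12).
The mode of a Gamma(a, b) with a ≥ 1 (shape–rate) is (a−1)/b = 35/12 ≈ 2.917.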